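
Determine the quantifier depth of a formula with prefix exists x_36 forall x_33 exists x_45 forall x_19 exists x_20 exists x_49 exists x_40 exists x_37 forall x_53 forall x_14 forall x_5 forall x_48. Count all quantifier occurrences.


Quantifier prefix has 12 quantifier symbols.
Quantifier depth = 12

12


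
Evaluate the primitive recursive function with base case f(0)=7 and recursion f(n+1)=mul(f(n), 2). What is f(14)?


f(0) = 7
f(1) = mul(f(0), 2) = mul(7, 2) = 14
f(2) = mul(f(1), 2) = mul(14, 2) = 28
f(3) = mul(f(2), 2) = mul(28, 2) = 56
f(4) = mul(f(3), 2) = mul(56, 2) = 112
f(5) = mul(f(4), 2) = mul(112, 2) = 224
f(6) = mul(f(5), 2) = mul(224, 2) = 448
f(7) = mul(f(6), 2) = mul(448, 2) = 896
f(8) = mul(f(7), 2) = mul(896, 2) = 1792
f(9) = mul(f(8), 2) = mul(1792, 2) = 3584
f(10) = mul(f(9), 2) = mul(3584, 2) = 7168
f(11) = mul(f(10), 2) = mul(7168, 2) = 14336
f(12) = mul(f(11), 2) = mul(14336, 2) = 28672
f(13) = mul(f(12), 2) = mul(28672, 2) = 57344
f(14) = mul(f(13), 2) = mul(57344, 2) = 114688


114688


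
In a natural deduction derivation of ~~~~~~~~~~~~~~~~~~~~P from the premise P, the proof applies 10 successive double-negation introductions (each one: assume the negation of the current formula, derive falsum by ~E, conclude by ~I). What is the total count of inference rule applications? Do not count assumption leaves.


Each double-negation introduction (from C infer ~~C) uses 2 inference nodes: one ~E (C and ~C give falsum) and one ~I (discharge ~C).
10 double negations = 10 * 2 = 20 inference nodes.

20


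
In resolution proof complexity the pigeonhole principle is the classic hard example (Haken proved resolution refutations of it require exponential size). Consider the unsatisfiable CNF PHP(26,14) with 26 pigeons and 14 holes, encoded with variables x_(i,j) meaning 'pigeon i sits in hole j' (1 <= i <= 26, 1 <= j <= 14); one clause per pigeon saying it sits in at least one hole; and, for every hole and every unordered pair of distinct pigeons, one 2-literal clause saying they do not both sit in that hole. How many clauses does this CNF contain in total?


PHP(26,14): 26 pigeons, 14 holes, 26*14 = 364 variables.
- pigeon clauses: one per pigeon -> 26 clauses
- hole clauses: 14 holes * C(26,2) = 14 * 325 -> 4550 clauses
Total clauses = 26 + 4550 = 4576

4576


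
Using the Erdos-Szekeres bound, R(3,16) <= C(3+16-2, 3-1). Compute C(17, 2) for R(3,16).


R(3,16) <= C(3+16-2, 3-1) = C(17, 2)
C(17, 2) = 17! / (2! * 15!)
= 136

136


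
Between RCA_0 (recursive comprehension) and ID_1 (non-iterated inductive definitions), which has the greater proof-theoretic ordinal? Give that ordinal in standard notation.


Proof-theoretic ordinal of RCA_0 (recursive comprehension): omega^omega
Proof-theoretic ordinal of ID_1 (non-iterated inductive definitions): psi_0(epsilon_{Omega+1})
Comparing: omega^omega < psi_0(epsilon_{Omega+1}).
The larger ordinal is psi_0(epsilon_{Omega+1}) (from ID_1 (non-iterated inductive definitions)).

psi_0(epsilon_{Omega+1})


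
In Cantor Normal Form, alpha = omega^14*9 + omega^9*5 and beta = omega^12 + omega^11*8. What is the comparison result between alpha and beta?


Compare term by term from highest exponent:
alpha = omega^14*9 + omega^9*5
beta = omega^12 + omega^11*8
Term 1: alpha has omega^14*9, beta has omega^12*1
Term 2: alpha has omega^9*5, beta has omega^11*8
Result: alpha > beta

alpha > beta


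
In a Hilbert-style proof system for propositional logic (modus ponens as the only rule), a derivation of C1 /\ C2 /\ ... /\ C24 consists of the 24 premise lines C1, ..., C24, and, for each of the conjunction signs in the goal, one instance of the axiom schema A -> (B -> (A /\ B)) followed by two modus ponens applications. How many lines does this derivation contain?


Conjoining 24 premises:
- 24 premise lines
- the goal has 23 conjunction signs; each costs 1 axiom instance + 2 MP = 3 lines: 3 * 23 = 69
Total = 24 + 69 = 93 lines.

93


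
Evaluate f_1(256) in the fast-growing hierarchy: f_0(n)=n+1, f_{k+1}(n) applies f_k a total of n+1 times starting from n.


f_1(256) = f_0^257(256)
f_0 adds 1 each time, applied 257 times.
f_1(256) = 256 + 257 = 513

513


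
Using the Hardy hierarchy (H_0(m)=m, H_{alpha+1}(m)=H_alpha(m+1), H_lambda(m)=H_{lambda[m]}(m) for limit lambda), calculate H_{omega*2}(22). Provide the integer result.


H_{omega*2}(22):
For the Hardy hierarchy, H_{omega*k}(n) = 2^k * n.
2^2 = 4.
4 * 22 = 88

88


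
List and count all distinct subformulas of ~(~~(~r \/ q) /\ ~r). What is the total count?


Formula: ~(~~(~r \/ q) /\ ~r)
Subformulas found:
  1. q
  2. r
  3. ~r
  4. (~r \/ q)
  5. ~(~r \/ q)
  6. ~~(~r \/ q)
  7. (~~(~r \/ q) /\ ~r)
  8. ~(~~(~r \/ q) /\ ~r)
Total distinct subformulas = 8

8


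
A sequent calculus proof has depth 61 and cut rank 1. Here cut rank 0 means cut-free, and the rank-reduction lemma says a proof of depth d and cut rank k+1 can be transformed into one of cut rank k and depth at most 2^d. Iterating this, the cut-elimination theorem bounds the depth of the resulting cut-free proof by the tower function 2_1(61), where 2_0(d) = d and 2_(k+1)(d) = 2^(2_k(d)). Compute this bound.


Each rank reduction sends depth d to at most 2^d; cut rank r needs r reductions.
2_0(61) = 61
2_1(61) = 2^61 = 2305843009213693952
Cut-free depth bound = 2305843009213693952

2305843009213693952


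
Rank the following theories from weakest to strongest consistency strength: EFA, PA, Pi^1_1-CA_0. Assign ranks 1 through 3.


Ordering by consistency strength:
1. EFA
2. PA
3. Pi^1_1-CA_0


EFA=1, PA=2, Pi^1_1-CA_0=3


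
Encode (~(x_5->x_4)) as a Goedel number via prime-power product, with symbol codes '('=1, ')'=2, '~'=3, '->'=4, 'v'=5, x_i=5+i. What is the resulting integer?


Formula: (~(x_5->x_4))
Symbol codes: [1, 3, 1, 10, 4, 9, 2, 2]
Primes: [2, 3, 5, 7, 11, 13, 17, 19]
p_1^1 = 2^1 = 2
p_2^3 = 3^3 = 27
p_3^1 = 5^1 = 5
p_4^10 = 7^10 = 282475249
p_5^4 = 11^4 = 14641
p_6^9 = 13^9 = 10604499373
p_7^2 = 17^2 = 289
p_8^2 = 19^2 = 361
Product = 1235407177995180467916575246310

1235407177995180467916575246310


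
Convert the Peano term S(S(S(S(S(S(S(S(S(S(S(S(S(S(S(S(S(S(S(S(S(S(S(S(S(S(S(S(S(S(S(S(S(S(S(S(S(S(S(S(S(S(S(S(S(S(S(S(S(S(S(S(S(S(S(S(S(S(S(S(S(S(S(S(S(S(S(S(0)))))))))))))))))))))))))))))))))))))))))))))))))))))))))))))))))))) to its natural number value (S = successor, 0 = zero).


Counting successors applied to 0:
68 applications of S to 0 = 68

68


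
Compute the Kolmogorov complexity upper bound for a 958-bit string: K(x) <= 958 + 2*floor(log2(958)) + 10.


floor(log2(958)) = 9
2 * 9 = 18
K(x) <= 958 + 18 + 10 = 986

986


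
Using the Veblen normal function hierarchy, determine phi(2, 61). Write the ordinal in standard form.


phi(2, 61):
phi(2, beta) = zeta_beta (the beta-th zeta number, fixed point of epsilon).
phi(2, 61) = zeta_61

zeta_61


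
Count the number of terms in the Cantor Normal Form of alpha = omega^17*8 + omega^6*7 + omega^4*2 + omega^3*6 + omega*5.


CNF: omega^17*8 + omega^6*7 + omega^4*2 + omega^3*6 + omega*5
Count the summands separated by '+':
  term 1: omega^17*8
  term 2: omega^6*7
  term 3: omega^4*2
  term 4: omega^3*6
  term 5: omega*5
Total terms = 5

5


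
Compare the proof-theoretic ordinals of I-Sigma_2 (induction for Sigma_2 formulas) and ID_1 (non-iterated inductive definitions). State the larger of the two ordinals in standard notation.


Proof-theoretic ordinal of I-Sigma_2 (induction for Sigma_2 formulas): omega^(omega^omega)
Proof-theoretic ordinal of ID_1 (non-iterated inductive definitions): psi_0(epsilon_{Omega+1})
Comparing: omega^(omega^omega) < psi_0(epsilon_{Omega+1}).
The larger ordinal is psi_0(epsilon_{Omega+1}) (from ID_1 (non-iterated inductive definitions)).

psi_0(epsilon_{Omega+1})


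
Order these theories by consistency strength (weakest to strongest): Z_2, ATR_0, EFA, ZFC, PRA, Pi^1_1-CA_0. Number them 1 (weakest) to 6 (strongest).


Ordering by consistency strength:
1. EFA
2. PRA
3. ATR_0
4. Pi^1_1-CA_0
5. Z_2
6. ZFC


Z_2=5, ATR_0=3, EFA=1, ZFC=6, PRA=2, Pi^1_1-CA_0=4


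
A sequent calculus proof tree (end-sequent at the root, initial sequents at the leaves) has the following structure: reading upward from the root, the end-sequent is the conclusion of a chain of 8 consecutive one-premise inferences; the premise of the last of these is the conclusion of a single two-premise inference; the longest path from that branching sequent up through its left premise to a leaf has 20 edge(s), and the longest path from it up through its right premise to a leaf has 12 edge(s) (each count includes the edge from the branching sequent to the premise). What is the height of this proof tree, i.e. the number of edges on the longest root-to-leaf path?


Longest path through the left premise: 20 edges (measured from the branching sequent)
Longest path through the right premise: 12 edges
Height of the subtree rooted at the branching sequent: max(20, 12) = 20
The branching sequent sits 8 edges above the root (the chain of one-premise inferences), so height = 20 + 8 = 28

28


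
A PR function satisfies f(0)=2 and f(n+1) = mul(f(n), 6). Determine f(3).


f(0) = 2
f(1) = mul(f(0), 6) = mul(2, 6) = 12
f(2) = mul(f(1), 6) = mul(12, 6) = 72
f(3) = mul(f(2), 6) = mul(72, 6) = 432


432


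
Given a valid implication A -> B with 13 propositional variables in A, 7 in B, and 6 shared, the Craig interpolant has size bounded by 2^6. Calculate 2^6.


Shared atoms = 6
Craig interpolant size bound = 2^6
= 64

64


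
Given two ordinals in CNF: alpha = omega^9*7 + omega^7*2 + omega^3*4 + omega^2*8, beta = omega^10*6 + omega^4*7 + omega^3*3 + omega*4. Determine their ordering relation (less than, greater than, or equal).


Compare term by term from highest exponent:
alpha = omega^9*7 + omega^7*2 + omega^3*4 + omega^2*8
beta = omega^10*6 + omega^4*7 + omega^3*3 + omega*4
Term 1: alpha has omega^9*7, beta has omega^10*6
Term 2: alpha has omega^7*2, beta has omega^4*7
Term 3: alpha has omega^3*4, beta has omega^3*3
Term 4: alpha has omega^2*8, beta has omega^1*4
Result: alpha < beta

alpha < beta


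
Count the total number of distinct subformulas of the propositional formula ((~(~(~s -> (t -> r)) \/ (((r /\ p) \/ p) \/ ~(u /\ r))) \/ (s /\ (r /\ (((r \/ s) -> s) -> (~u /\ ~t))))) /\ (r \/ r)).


Formula: ((~(~(~s -> (t -> r)) \/ (((r /\ p) \/ p) \/ ~(u /\ r))) \/ (s /\ (r /\ (((r \/ s) -> s) -> (~u /\ ~t))))) /\ (r \/ r))
Subformulas found:
  1. r
  2. u
  3. s
  4. t
  5. p
  6. ~t
  7. ~u
  8. ~s
  9. (r \/ s)
  10. (r /\ p)
  11. (u /\ r)
  12. (r \/ r)
  13. (t -> r)
  14. ~(u /\ r)
  15. (~u /\ ~t)
  16. ((r \/ s) -> s)
  17. ((r /\ p) \/ p)
  18. (~s -> (t -> r))
  19. ~(~s -> (t -> r))
  20. (((r /\ p) \/ p) \/ ~(u /\ r))
  21. (((r \/ s) -> s) -> (~u /\ ~t))
  22. (r /\ (((r \/ s) -> s) -> (~u /\ ~t)))
  23. (s /\ (r /\ (((r \/ s) -> s) -> (~u /\ ~t))))
  24. (~(~s -> (t -> r)) \/ (((r /\ p) \/ p) \/ ~(u /\ r)))
  25. ~(~(~s -> (t -> r)) \/ (((r /\ p) \/ p) \/ ~(u /\ r)))
  26. (~(~(~s -> (t -> r)) \/ (((r /\ p) \/ p) \/ ~(u /\ r))) \/ (s /\ (r /\ (((r \/ s) -> s) -> (~u /\ ~t)))))
  27. ((~(~(~s -> (t -> r)) \/ (((r /\ p) \/ p) \/ ~(u /\ r))) \/ (s /\ (r /\ (((r \/ s) -> s) -> (~u /\ ~t))))) /\ (r \/ r))
Total distinct subformulas = 27

27


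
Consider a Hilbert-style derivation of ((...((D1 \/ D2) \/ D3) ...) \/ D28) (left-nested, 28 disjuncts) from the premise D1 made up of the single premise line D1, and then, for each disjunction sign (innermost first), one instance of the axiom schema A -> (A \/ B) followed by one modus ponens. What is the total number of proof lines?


Building the left-nested 28-ary disjunction from D1:
- 1 premise line (D1)
- 28 disjuncts means 27 disjunction signs; each needs 1 axiom instance + 1 MP = 2 lines: 2 * 27 = 54
Total = 1 + 54 = 55 lines.

55


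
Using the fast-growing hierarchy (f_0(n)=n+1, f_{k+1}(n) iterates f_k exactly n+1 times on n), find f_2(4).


f_2(4) = f_1^5(4)
f_1(m) = 2m + 1.
Iterating: f_1^k(n) = 2^k*(n+1) - 1.
f_2(4) = 2^5*(4+1) - 1 = 32*5 - 1 = 159

159


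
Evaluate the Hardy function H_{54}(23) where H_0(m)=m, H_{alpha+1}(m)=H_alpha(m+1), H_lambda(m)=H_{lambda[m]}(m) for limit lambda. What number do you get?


H_54(23):
For finite ordinals k, H_k(n) = n + k (each successor step adds 1).
H_54(23) = 23 + 54 = 77

77


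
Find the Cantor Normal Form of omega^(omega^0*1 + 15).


omega^(omega^0*1 + 15):
omega^0 = 1, so the exponent is 1 + 15 = 16 (finite ordinal addition).
Result = omega^16, already a single CNF term.

omega^16


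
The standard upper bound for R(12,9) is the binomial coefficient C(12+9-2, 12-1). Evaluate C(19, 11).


R(12,9) <= C(12+9-2, 12-1) = C(19, 11)
C(19, 11) = 19! / (11! * 8!)
= 75582

75582


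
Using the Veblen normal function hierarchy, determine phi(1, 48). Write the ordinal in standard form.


phi(1, 48):
phi(1, beta) = epsilon_beta (the beta-th epsilon number).
phi(1, 48) = epsilon_48

epsilon_48


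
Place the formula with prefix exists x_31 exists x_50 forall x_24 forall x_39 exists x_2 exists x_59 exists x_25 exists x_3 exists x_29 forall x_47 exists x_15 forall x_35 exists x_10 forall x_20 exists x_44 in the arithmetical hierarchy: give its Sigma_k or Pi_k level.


Leading quantifier is exists, so the class is Sigma.
Number of quantifier blocks = alternations + 1 = 8 + 1 = 9.
Classification: Sigma_9

Sigma_9


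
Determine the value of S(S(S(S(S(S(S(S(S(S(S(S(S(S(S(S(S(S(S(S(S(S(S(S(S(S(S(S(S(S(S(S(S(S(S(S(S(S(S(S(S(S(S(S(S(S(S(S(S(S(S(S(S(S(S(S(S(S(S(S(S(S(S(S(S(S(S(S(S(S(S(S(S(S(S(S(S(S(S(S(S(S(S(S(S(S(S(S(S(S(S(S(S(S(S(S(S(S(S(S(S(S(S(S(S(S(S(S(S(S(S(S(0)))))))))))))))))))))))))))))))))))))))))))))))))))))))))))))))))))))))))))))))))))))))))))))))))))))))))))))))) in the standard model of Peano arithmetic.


Counting successors applied to 0:
112 applications of S to 0 = 112

112


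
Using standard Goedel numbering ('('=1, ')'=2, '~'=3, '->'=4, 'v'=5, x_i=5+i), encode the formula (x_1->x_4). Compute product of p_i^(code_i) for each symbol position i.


Formula: (x_1->x_4)
Symbol codes: [1, 6, 4, 9, 2]
Primes: [2, 3, 5, 7, 11]
p_1^1 = 2^1 = 2
p_2^6 = 3^6 = 729
p_3^4 = 5^4 = 625
p_4^9 = 7^9 = 40353607
p_5^2 = 11^2 = 121
Product = 4449439149828750

4449439149828750


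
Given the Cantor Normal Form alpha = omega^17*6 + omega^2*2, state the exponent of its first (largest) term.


CNF: omega^17*6 + omega^2*2
The leading term is omega^17*6, which has exponent 17.

17


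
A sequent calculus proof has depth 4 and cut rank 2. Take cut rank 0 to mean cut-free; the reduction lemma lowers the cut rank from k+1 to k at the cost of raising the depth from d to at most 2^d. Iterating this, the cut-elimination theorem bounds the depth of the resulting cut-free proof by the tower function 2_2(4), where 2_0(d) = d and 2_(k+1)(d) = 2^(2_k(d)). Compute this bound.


Each rank reduction sends depth d to at most 2^d; cut rank r needs r reductions.
2_0(4) = 4
2_1(4) = 2^4 = 16
2_2(4) = 2^16 = 65536
Cut-free depth bound = 65536

65536


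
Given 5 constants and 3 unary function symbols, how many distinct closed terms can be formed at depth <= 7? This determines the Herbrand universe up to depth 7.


Herbrand terms by depth:
Depth 0: 5 constants
Depth 1: 15 new terms (running total: 20)
Depth 2: 45 new terms (running total: 65)
Depth 3: 135 new terms (running total: 200)
Depth 4: 405 new terms (running total: 605)
Depth 5: 1215 new terms (running total: 1820)
Depth 6: 3645 new terms (running total: 5465)
Depth 7: 10935 new terms (running total: 16400)
Total distinct ground terms = 16400

16400


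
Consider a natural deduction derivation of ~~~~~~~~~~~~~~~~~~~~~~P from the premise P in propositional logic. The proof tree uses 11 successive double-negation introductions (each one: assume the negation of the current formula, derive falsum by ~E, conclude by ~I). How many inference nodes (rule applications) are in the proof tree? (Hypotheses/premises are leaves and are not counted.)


Each double-negation introduction (from C infer ~~C) uses 2 inference nodes: one ~E (C and ~C give falsum) and one ~I (discharge ~C).
11 double negations = 11 * 2 = 22 inference nodes.

22


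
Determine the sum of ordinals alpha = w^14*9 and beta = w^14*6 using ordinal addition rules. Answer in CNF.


Ordinal addition w^14*9 + w^14*6:
Both terms have the same exponent 14.
w^e*c + w^e*d = w^e*(c+d).
Result = w^14*(9+6) = w^14*15

w^14*15


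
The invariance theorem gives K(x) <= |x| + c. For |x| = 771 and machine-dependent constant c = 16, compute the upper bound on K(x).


K(x) <= |x| + c = 771 + 16 = 787

787


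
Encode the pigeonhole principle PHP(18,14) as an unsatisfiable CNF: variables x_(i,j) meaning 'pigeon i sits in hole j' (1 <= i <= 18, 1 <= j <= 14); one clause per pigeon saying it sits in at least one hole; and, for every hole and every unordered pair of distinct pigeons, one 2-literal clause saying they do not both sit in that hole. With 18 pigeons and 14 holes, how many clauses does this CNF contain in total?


PHP(18,14): 18 pigeons, 14 holes, 18*14 = 252 variables.
- pigeon clauses: one per pigeon -> 18 clauses
- hole clauses: 14 holes * C(18,2) = 14 * 153 -> 2142 clauses
Total clauses = 18 + 2142 = 2160

2160


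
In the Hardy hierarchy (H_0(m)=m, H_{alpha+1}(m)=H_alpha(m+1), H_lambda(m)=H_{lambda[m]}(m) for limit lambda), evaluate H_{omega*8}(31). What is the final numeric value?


H_{omega*8}(31):
For the Hardy hierarchy, H_{omega*k}(n) = 2^k * n.
2^8 = 256.
256 * 31 = 7936

7936


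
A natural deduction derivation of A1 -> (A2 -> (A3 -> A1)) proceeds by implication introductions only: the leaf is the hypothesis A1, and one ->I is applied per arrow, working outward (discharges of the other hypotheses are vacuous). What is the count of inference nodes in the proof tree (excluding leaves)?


The formula has 3 arrows (->); its innermost consequent A1 is one of the antecedents,
so the proof starts from the hypothesis leaf A1 (not a rule application) and closes one arrow per ->I.
Building A1 -> (A2 -> (A3 -> A1)) therefore takes 3 nested implication introductions.
Total inference nodes = 3

3


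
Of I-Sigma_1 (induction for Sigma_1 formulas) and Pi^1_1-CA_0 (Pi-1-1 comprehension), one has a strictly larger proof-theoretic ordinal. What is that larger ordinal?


Proof-theoretic ordinal of I-Sigma_1 (induction for Sigma_1 formulas): omega^omega
Proof-theoretic ordinal of Pi^1_1-CA_0 (Pi-1-1 comprehension): psi_0(Omega_omega)
Comparing: omega^omega < psi_0(Omega_omega).
The larger ordinal is psi_0(Omega_omega) (from Pi^1_1-CA_0 (Pi-1-1 comprehension)).

psi_0(Omega_omega)


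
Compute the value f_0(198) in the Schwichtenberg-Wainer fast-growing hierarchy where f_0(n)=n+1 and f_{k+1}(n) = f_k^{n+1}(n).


f_0(198) = 198 + 1 = 199

199


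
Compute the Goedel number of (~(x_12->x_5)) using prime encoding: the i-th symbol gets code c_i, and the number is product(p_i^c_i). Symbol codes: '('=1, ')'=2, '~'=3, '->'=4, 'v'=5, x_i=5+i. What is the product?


Formula: (~(x_12->x_5))
Symbol codes: [1, 3, 1, 17, 4, 10, 2, 2]
Primes: [2, 3, 5, 7, 11, 13, 17, 19]
p_1^1 = 2^1 = 2
p_2^3 = 3^3 = 27
p_3^1 = 5^1 = 5
p_4^17 = 7^17 = 232630513987207
p_5^4 = 11^4 = 14641
p_6^10 = 13^10 = 137858491849
p_7^2 = 17^2 = 289
p_8^2 = 19^2 = 361
Product = 13226342136639903805162461664934392290

13226342136639903805162461664934392290


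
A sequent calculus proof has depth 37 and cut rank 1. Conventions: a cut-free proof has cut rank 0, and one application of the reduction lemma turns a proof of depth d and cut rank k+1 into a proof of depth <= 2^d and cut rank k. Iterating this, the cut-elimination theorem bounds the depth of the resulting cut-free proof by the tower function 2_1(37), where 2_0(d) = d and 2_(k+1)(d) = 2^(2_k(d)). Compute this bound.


Each rank reduction sends depth d to at most 2^d; cut rank r needs r reductions.
2_0(37) = 37
2_1(37) = 2^37 = 137438953472
Cut-free depth bound = 137438953472

137438953472


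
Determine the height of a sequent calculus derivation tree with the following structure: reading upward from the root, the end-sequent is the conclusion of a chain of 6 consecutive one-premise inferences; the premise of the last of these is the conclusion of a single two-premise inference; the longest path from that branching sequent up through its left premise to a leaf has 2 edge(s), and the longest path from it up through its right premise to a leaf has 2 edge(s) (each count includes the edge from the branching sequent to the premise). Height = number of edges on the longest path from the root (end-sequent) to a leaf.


Longest path through the left premise: 2 edges (measured from the branching sequent)
Longest path through the right premise: 2 edges
Height of the subtree rooted at the branching sequent: max(2, 2) = 2
The branching sequent sits 6 edges above the root (the chain of one-premise inferences), so height = 2 + 6 = 8

8


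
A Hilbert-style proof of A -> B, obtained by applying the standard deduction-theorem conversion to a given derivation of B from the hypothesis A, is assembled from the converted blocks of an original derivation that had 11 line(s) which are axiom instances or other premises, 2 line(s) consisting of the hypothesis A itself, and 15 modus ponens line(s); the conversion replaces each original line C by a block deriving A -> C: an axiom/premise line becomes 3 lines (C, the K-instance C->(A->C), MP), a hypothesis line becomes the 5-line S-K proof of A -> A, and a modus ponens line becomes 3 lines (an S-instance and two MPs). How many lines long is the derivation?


Deduction-theorem conversion, block by block:
- 11 axiom/premise lines -> 3 lines each = 33
- 2 hypothesis lines -> 5 lines each (identity proof A->A) = 10
- 15 MP lines -> 3 lines each (S-instance, MP, MP) = 45
Total = 33 + 10 + 45 = 88 lines.

88


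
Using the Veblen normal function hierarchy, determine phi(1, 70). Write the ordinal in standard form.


phi(1, 70):
phi(1, beta) = epsilon_beta (the beta-th epsilon number).
phi(1, 70) = epsilon_70

epsilon_70


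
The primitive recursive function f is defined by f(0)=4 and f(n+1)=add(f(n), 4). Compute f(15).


f(0) = 4
f(1) = add(f(0), 4) = add(4, 4) = 8
f(2) = add(f(1), 4) = add(8, 4) = 12
f(3) = add(f(2), 4) = add(12, 4) = 16
f(4) = add(f(3), 4) = add(16, 4) = 20
f(5) = add(f(4), 4) = add(20, 4) = 24
f(6) = add(f(5), 4) = add(24, 4) = 28
f(7) = add(f(6), 4) = add(28, 4) = 32
f(8) = add(f(7), 4) = add(32, 4) = 36
f(9) = add(f(8), 4) = add(36, 4) = 40
f(10) = add(f(9), 4) = add(40, 4) = 44
f(11) = add(f(10), 4) = add(44, 4) = 48
f(12) = add(f(11), 4) = add(48, 4) = 52
f(13) = add(f(12), 4) = add(52, 4) = 56
f(14) = add(f(13), 4) = add(56, 4) = 60
f(15) = add(f(14), 4) = add(60, 4) = 64


64


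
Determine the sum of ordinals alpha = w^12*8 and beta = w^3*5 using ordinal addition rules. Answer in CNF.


Ordinal addition w^12*8 + w^3*5:
Leading exponent of alpha (12) > leading exponent of beta (3).
Since alpha's term has higher exponent than beta's leading term,
the sum is simply alpha followed by beta.
Result = w^12*8 + w^3*5

w^12*8 + w^3*5


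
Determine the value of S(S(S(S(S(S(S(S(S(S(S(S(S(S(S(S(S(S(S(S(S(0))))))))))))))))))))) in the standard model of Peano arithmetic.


Counting successors applied to 0:
21 applications of S to 0 = 21

21


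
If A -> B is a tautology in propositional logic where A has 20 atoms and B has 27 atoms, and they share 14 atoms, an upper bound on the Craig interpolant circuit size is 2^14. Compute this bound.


Shared atoms = 14
Craig interpolant size bound = 2^14
= 16384

16384


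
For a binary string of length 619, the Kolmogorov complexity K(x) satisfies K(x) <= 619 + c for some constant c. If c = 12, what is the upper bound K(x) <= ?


K(x) <= |x| + c = 619 + 12 = 631

631


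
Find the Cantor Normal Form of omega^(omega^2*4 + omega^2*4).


omega^(omega^2*4 + omega^2*4):
Both terms of the exponent have the same exponent 2, so they merge: omega^2*4 + omega^2*4 = omega^2*(4+4) = omega^2*8.
omega raised to a CNF ordinal is a single CNF term: Result = omega^(omega^2*8)

omega^(omega^2*8)


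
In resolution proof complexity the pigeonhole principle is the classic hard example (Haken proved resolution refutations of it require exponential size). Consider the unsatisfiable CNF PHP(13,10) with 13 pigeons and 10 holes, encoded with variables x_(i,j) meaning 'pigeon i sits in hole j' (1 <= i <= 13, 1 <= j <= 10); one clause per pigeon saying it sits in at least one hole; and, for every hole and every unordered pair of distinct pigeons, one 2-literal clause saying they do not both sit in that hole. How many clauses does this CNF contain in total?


PHP(13,10): 13 pigeons, 10 holes, 13*10 = 130 variables.
- pigeon clauses: one per pigeon -> 13 clauses
- hole clauses: 10 holes * C(13,2) = 10 * 78 -> 780 clauses
Total clauses = 13 + 780 = 793

793


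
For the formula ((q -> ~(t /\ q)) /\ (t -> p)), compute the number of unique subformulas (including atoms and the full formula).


Formula: ((q -> ~(t /\ q)) /\ (t -> p))
Subformulas found:
  1. q
  2. t
  3. p
  4. (t -> p)
  5. (t /\ q)
  6. ~(t /\ q)
  7. (q -> ~(t /\ q))
  8. ((q -> ~(t /\ q)) /\ (t -> p))
Total distinct subformulas = 8

8


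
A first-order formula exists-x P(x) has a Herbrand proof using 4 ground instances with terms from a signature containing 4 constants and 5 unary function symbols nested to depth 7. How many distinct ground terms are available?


Herbrand terms by depth:
Depth 0: 4 constants
Depth 1: 20 new terms (running total: 24)
Depth 2: 100 new terms (running total: 124)
Depth 3: 500 new terms (running total: 624)
Depth 4: 2500 new terms (running total: 3124)
Depth 5: 12500 new terms (running total: 15624)
Depth 6: 62500 new terms (running total: 78124)
Depth 7: 312500 new terms (running total: 390624)
Total distinct ground terms = 390624

390624


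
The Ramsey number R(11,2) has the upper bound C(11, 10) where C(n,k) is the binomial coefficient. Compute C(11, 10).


R(11,2) <= C(11+2-2, 11-1) = C(11, 10)
C(11, 10) = 11! / (10! * 1!)
= 11

11


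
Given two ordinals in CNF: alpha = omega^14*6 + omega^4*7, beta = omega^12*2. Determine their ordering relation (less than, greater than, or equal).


Compare term by term from highest exponent:
alpha = omega^14*6 + omega^4*7
beta = omega^12*2
Term 1: alpha has omega^14*6, beta has omega^12*2
Term 2: alpha has omega^4*7, beta has omega^0*0
Result: alpha > beta

alpha > beta


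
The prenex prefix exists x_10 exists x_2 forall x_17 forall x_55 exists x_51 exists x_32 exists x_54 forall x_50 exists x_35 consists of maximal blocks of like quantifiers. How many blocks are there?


Alternations = 4.
Blocks = alternations + 1 = 5

5


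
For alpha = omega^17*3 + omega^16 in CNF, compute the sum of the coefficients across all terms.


CNF: omega^17*3 + omega^16
Coefficients: 3 + 1 = 4

4


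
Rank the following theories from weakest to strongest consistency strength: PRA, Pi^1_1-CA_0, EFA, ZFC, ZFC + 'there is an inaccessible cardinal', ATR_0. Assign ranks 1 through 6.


Ordering by consistency strength:
1. EFA
2. PRA
3. ATR_0
4. Pi^1_1-CA_0
5. ZFC
6. ZFC + 'there is an inaccessible cardinal'


PRA=2, Pi^1_1-CA_0=4, EFA=1, ZFC=5, ZFC + 'there is an inaccessible cardinal'=6, ATR_0=3


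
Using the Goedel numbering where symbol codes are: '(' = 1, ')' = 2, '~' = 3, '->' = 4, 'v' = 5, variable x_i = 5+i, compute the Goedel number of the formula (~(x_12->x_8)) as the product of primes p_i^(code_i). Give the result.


Formula: (~(x_12->x_8))
Symbol codes: [1, 3, 1, 17, 4, 13, 2, 2]
Primes: [2, 3, 5, 7, 11, 13, 17, 19]
p_1^1 = 2^1 = 2
p_2^3 = 3^3 = 27
p_3^1 = 5^1 = 5
p_4^17 = 7^17 = 232630513987207
p_5^4 = 11^4 = 14641
p_6^13 = 13^13 = 302875106592253
p_7^2 = 17^2 = 289
p_8^2 = 19^2 = 361
Product = 29058273674197868659941928277860859861130

29058273674197868659941928277860859861130


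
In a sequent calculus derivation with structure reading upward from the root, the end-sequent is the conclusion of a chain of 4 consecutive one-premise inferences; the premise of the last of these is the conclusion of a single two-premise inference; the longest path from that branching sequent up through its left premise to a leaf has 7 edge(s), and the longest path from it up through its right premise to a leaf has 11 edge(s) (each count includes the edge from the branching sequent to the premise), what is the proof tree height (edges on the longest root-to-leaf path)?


Longest path through the left premise: 7 edges (measured from the branching sequent)
Longest path through the right premise: 11 edges
Height of the subtree rooted at the branching sequent: max(7, 11) = 11
The branching sequent sits 4 edges above the root (the chain of one-premise inferences), so height = 11 + 4 = 15

15


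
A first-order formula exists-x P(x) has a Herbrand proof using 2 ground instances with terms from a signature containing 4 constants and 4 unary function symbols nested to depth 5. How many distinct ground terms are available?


Herbrand terms by depth:
Depth 0: 4 constants
Depth 1: 16 new terms (running total: 20)
Depth 2: 64 new terms (running total: 84)
Depth 3: 256 new terms (running total: 340)
Depth 4: 1024 new terms (running total: 1364)
Depth 5: 4096 new terms (running total: 5460)
Total distinct ground terms = 5460

5460


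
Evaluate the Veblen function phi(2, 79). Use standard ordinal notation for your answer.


phi(2, 79):
phi(2, beta) = zeta_beta (the beta-th zeta number, fixed point of epsilon).
phi(2, 79) = zeta_79

zeta_79


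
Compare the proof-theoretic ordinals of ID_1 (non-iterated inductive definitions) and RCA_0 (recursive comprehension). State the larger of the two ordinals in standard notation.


Proof-theoretic ordinal of ID_1 (non-iterated inductive definitions): psi_0(epsilon_{Omega+1})
Proof-theoretic ordinal of RCA_0 (recursive comprehension): omega^omega
Comparing: omega^omega < psi_0(epsilon_{Omega+1}).
The larger ordinal is psi_0(epsilon_{Omega+1}) (from ID_1 (non-iterated inductive definitions)).

psi_0(epsilon_{Omega+1})


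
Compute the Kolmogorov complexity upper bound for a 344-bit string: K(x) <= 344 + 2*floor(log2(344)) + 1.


floor(log2(344)) = 8
2 * 8 = 16
K(x) <= 344 + 16 + 1 = 361

361


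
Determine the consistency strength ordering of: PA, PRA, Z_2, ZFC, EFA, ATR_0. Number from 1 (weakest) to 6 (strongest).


Ordering by consistency strength:
1. EFA
2. PRA
3. PA
4. ATR_0
5. Z_2
6. ZFC


PA=3, PRA=2, Z_2=5, ZFC=6, EFA=1, ATR_0=4


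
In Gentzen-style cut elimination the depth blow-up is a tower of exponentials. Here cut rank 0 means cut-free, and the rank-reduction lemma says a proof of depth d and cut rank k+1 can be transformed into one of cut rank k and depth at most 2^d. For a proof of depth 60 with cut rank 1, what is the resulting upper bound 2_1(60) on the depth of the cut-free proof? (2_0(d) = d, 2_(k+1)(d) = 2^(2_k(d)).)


Each rank reduction sends depth d to at most 2^d; cut rank r needs r reductions.
2_0(60) = 60
2_1(60) = 2^60 = 1152921504606846976
Cut-free depth bound = 1152921504606846976

1152921504606846976


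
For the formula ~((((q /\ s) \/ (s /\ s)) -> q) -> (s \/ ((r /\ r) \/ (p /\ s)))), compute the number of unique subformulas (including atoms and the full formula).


Formula: ~((((q /\ s) \/ (s /\ s)) -> q) -> (s \/ ((r /\ r) \/ (p /\ s))))
Subformulas found:
  1. q
  2. s
  3. r
  4. p
  5. (p /\ s)
  6. (q /\ s)
  7. (r /\ r)
  8. (s /\ s)
  9. ((r /\ r) \/ (p /\ s))
  10. ((q /\ s) \/ (s /\ s))
  11. (((q /\ s) \/ (s /\ s)) -> q)
  12. (s \/ ((r /\ r) \/ (p /\ s)))
  13. ((((q /\ s) \/ (s /\ s)) -> q) -> (s \/ ((r /\ r) \/ (p /\ s))))
  14. ~((((q /\ s) \/ (s /\ s)) -> q) -> (s \/ ((r /\ r) \/ (p /\ s))))
Total distinct subformulas = 14

14


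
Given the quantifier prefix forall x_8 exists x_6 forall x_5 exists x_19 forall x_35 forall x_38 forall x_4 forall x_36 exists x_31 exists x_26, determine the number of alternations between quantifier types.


Walk the prefix and count type changes:
  position 1: forall -> exists <-- alternation
  position 2: exists -> forall <-- alternation
  position 3: forall -> exists <-- alternation
  position 4: exists -> forall <-- alternation
  position 5: forall -> forall
  position 6: forall -> forall
  position 7: forall -> forall
  position 8: forall -> exists <-- alternation
  position 9: exists -> exists
Total alternations = 5

5


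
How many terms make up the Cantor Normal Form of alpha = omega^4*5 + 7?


CNF: omega^4*5 + 7
Count the summands separated by '+':
  term 1: omega^4*5
  term 2: 7
Total terms = 2

2


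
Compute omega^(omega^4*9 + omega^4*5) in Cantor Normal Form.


omega^(omega^4*9 + omega^4*5):
Both terms of the exponent have the same exponent 4, so they merge: omega^4*9 + omega^4*5 = omega^4*(9+5) = omega^4*14.
omega raised to a CNF ordinal is a single CNF term: Result = omega^(omega^4*14)

omega^(omega^4*14)


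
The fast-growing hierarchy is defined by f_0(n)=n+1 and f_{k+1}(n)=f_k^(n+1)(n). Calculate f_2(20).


f_2(20) = f_1^21(20)
f_1(m) = 2m + 1.
Iterating: f_1^k(n) = 2^k*(n+1) - 1.
f_2(20) = 2^21*(20+1) - 1 = 2097152*21 - 1 = 44040191

44040191


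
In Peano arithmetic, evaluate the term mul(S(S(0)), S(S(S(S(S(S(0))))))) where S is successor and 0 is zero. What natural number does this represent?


mul(S^2(0), S^6(0)):
S^2(0) = 2
S^6(0) = 6
2 * 6 = 12

12


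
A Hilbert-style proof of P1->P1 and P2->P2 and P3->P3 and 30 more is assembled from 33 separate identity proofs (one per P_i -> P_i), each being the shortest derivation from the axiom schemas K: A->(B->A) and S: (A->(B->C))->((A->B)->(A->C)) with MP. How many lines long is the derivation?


The shortest proof of A->A from K and S in the Hilbert calculus has exactly 5 lines:
(1) K instance A->((A->A)->A), (2) S instance, (3) MP on 1,2, (4) K instance A->(A->A), (5) MP on 3,4.
For 33 independent identities: 33 * 5 = 165 lines total.

165


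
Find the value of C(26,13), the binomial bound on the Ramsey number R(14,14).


R(14,14) <= C(14+14-2, 14-1) = C(26, 13)
C(26, 13) = 26! / (13! * 13!)
= 10400600

10400600


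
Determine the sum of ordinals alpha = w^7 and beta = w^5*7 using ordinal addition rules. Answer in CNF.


Ordinal addition w^7 + w^5*7:
Leading exponent of alpha (7) > leading exponent of beta (5).
Since alpha's term has higher exponent than beta's leading term,
the sum is simply alpha followed by beta.
Result = w^7 + w^5*7

w^7 + w^5*7


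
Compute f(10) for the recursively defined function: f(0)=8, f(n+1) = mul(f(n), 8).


f(0) = 8
f(1) = mul(f(0), 8) = mul(8, 8) = 64
f(2) = mul(f(1), 8) = mul(64, 8) = 512
f(3) = mul(f(2), 8) = mul(512, 8) = 4096
f(4) = mul(f(3), 8) = mul(4096, 8) = 32768
f(5) = mul(f(4), 8) = mul(32768, 8) = 262144
f(6) = mul(f(5), 8) = mul(262144, 8) = 2097152
f(7) = mul(f(6), 8) = mul(2097152, 8) = 16777216
f(8) = mul(f(7), 8) = mul(16777216, 8) = 134217728
f(9) = mul(f(8), 8) = mul(134217728, 8) = 1073741824
f(10) = mul(f(9), 8) = mul(1073741824, 8) = 8589934592


8589934592


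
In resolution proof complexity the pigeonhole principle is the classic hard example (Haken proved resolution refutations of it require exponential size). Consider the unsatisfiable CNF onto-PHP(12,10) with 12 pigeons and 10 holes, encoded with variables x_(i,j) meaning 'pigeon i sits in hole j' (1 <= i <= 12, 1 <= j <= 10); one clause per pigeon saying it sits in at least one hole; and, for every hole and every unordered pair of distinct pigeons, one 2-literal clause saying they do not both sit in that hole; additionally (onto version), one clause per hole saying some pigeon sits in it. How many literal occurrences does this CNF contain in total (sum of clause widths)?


onto-PHP(12,10): 12 pigeons, 10 holes, 12*10 = 120 variables.
- pigeon clauses: one per pigeon -> 12 clauses of width 10 -> 120 literals
- hole clauses: 10 holes * C(12,2) = 10 * 66 -> 660 clauses of width 2 -> 1320 literals
- onto clauses: one per hole -> 10 clauses of width 12 -> 120 literals
Total literal occurrences = 120 + 1320 + 120 = 1560

1560


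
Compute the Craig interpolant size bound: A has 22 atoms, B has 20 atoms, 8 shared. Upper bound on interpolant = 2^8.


Shared atoms = 8
Craig interpolant size bound = 2^8
= 256

256


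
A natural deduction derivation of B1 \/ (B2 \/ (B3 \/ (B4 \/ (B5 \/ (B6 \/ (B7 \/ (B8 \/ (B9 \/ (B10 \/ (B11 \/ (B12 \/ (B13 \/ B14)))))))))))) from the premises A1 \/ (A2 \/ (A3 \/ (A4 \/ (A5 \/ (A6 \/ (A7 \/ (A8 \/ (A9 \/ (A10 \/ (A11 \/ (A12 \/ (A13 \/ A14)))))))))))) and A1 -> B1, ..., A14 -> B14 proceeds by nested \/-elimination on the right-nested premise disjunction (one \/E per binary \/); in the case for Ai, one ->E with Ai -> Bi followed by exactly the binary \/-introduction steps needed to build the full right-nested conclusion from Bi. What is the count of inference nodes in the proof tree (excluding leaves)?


Constructive dilemma with 14 branches, all disjunctions right-nested:
- \/E: the premise has 13 binary \/, each eliminated once: 13 nodes.
- ->E: one per case (Ai with Ai -> Bi gives Bi): 14 nodes.
- \/I: in case i < n, Bi needs 1 step to form Bi \/ (B(i+1) \/ ...) and then i-1 steps to prepend B(i-1), ..., B1, i.e. i steps; in case i = n, B14 needs 13 prepend steps.
  \/I total = (1 + 2 + ... + 13) + 13 = 91 + 13 = 104 nodes.
Total = 13 + 14 + 104 = 131

131


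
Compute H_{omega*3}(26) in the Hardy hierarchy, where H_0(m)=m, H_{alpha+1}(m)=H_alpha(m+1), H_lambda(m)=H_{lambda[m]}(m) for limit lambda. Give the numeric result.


H_{omega*3}(26):
For the Hardy hierarchy, H_{omega*k}(n) = 2^k * n.
2^3 = 8.
8 * 26 = 208

208


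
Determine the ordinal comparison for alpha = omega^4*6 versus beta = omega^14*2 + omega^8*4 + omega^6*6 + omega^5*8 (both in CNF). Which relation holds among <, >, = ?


Compare term by term from highest exponent:
alpha = omega^4*6
beta = omega^14*2 + omega^8*4 + omega^6*6 + omega^5*8
Term 1: alpha has omega^4*6, beta has omega^14*2
Term 2: alpha has omega^0*0, beta has omega^8*4
Term 3: alpha has omega^0*0, beta has omega^6*6
Term 4: alpha has omega^0*0, beta has omega^5*8
Result: alpha < beta

alpha < beta


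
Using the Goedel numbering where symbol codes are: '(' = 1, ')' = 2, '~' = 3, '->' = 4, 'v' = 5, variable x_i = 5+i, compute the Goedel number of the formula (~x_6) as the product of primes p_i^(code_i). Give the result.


Formula: (~x_6)
Symbol codes: [1, 3, 11, 2]
Primes: [2, 3, 5, 7]
p_1^1 = 2^1 = 2
p_2^3 = 3^3 = 27
p_3^11 = 5^11 = 48828125
p_4^2 = 7^2 = 49
Product = 129199218750

129199218750


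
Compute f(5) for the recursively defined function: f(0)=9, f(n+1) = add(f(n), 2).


f(0) = 9
f(1) = add(f(0), 2) = add(9, 2) = 11
f(2) = add(f(1), 2) = add(11, 2) = 13
f(3) = add(f(2), 2) = add(13, 2) = 15
f(4) = add(f(3), 2) = add(15, 2) = 17
f(5) = add(f(4), 2) = add(17, 2) = 19


19


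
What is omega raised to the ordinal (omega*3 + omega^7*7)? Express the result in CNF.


omega^(omega*3 + omega^7*7):
In ordinal addition a term is absorbed by a following term of strictly larger exponent: 1 < 7, so omega*3 + omega^7*7 = omega^7*7.
omega raised to a CNF ordinal is a single CNF term: Result = omega^(omega^7*7)

omega^(omega^7*7)


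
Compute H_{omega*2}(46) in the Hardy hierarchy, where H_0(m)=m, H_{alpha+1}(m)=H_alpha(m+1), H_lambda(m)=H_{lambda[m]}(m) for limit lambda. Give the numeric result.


H_{omega*2}(46):
For the Hardy hierarchy, H_{omega*k}(n) = 2^k * n.
2^2 = 4.
4 * 46 = 184

184


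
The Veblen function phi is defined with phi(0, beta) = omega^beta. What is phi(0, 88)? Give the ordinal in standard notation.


phi(0, 88):
phi(0, beta) = omega^beta by definition.
phi(0, 88) = omega^88

omega^88


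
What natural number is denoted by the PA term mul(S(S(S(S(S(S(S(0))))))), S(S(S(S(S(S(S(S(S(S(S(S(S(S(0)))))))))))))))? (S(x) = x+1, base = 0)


mul(S^7(0), S^14(0)):
S^7(0) = 7
S^14(0) = 14
7 * 14 = 98

98
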